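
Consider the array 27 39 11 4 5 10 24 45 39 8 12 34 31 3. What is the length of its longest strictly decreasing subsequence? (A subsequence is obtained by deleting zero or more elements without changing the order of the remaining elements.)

5

One longest decreasing subsequence is 27, 11, 10, 8, 3 (positions 1,3,6,10,14), of length 5; no longer one exists.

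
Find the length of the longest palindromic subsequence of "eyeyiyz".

Using dp[i][j] = 2 + dp[i+1][j−1] if the ends match, else max(dp[i+1][j], dp[i][j−1]):
dp[1][7] = 3. A witness is yiy at positions 4,5,6.

3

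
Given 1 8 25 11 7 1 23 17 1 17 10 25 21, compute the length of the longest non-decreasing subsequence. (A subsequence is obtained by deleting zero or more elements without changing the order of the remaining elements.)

Scanning left to right, the best length ending at each element is: 1→1, 8→2, 25→3, 11→3, 7→2, 1→2, 23→4, 17→4, 1→3, 17→5, 10→4, 25→6, 21→6.
So the longest non-decreasing subsequence has length 6, e.g. 1, 8, 11, 17, 17, 25.

6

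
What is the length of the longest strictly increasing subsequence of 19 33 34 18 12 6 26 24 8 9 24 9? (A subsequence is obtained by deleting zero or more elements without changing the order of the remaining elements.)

Let dp[i] be the longest increasing subsequence ending at position i. Then dp = [1, 2, 3, 1, 1, 1, 2, 2, 2, 3, 4, 3].
The maximum is 4; one witness is 6, 8, 9, 24 at positions 6,9,10,11.

4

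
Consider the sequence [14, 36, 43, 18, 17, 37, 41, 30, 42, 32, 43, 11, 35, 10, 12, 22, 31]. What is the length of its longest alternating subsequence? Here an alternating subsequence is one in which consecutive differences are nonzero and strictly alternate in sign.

12

Track the best alternating length ending on an up-step vs a down-step at each position: up/down = 1/1, 2/1, 2/1, 2/3, 2/3, 4/3, 4/3, 4/5, 6/3, 6/7, 8/1, 1/9, 10/9, 1/11, 12/11, 12/11, 12/11.
The maximum over both is 12; one such subsequence is 14, 36, 18, 37, 30, 42, 32, 43, 11, 35, 10, 12.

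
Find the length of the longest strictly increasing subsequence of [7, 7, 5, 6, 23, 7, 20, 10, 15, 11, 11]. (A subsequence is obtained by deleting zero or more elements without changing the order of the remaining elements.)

5

One longest increasing subsequence is 5, 6, 7, 10, 15 (positions 3,4,6,8,9), of length 5; no longer one exists.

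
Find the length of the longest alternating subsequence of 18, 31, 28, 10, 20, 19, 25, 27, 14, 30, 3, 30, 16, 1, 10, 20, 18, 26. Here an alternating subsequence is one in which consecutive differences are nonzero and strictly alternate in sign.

14

Track the best alternating length ending on an up-step vs a down-step at each position: up/down = 1/1, 2/1, 2/3, 1/3, 4/3, 4/5, 6/3, 6/3, 4/7, 8/3, 1/9, 10/3, 10/11, 1/11, 12/11, 12/11, 12/13, 14/11.
The maximum over both is 14; one such subsequence is 18, 31, 10, 20, 19, 25, 14, 30, 3, 30, 16, 20, 18, 26.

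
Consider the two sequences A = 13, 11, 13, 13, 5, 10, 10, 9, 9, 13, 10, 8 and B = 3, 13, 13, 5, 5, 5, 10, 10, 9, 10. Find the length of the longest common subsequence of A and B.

7

A longest common subsequence is 13, 13, 5, 10, 10, 9, 10 (length 7); the LCS DP confirms no longer common subsequence exists.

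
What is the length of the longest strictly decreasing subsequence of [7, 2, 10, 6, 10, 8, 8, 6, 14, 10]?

3

One longest decreasing subsequence is 10, 8, 6 (positions 3,6,8), of length 3; no longer one exists.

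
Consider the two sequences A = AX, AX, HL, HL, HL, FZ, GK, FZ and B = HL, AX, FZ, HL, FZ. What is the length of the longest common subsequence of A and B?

3

Backtracking the LCS table gives one alignment: AX (A1,B2) → HL (A5,B4) → FZ (A8,B5).
So the longest common subsequence has length 3.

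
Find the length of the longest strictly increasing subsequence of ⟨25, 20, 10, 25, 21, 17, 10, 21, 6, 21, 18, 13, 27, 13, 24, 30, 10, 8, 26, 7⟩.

Scanning left to right, the best length ending at each element is: 25→1, 20→1, 10→1, 25→2, 21→2, 17→2, 10→1, 21→3, 6→1, 21→3, 18→3, 13→2, 27→4, 13→2, 24→4, 30→5, 10→2, 8→2, 26→5, 7→2.
So the longest increasing subsequence has length 5, e.g. 10, 17, 21, 27, 30.

5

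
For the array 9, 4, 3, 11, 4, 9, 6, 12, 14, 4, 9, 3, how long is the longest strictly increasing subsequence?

One longest increasing subsequence is 3, 4, 9, 12, 14 (positions 3,5,6,8,9), of length 5; no longer one exists.

5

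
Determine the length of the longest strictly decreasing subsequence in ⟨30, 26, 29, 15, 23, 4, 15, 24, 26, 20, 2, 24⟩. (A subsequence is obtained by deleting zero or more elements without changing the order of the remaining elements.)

5

Scanning left to right, the best length ending at each element is: 30→1, 26→2, 29→2, 15→3, 23→3, 4→4, 15→4, 24→3, 26→3, 20→4, 2→5, 24→4.
So the longest decreasing subsequence has length 5, e.g. 30, 26, 15, 4, 2.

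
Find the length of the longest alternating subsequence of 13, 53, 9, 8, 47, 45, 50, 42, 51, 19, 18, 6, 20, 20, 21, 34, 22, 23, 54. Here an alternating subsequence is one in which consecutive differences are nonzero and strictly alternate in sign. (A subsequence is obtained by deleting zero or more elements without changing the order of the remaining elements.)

Track the best alternating length ending on an up-step vs a down-step at each position: up/down = 1/1, 2/1, 1/3, 1/3, 4/3, 4/5, 6/3, 4/7, 8/3, 4/9, 4/9, 1/9, 10/9, 10/9, 10/9, 10/9, 10/11, 12/11, 12/1.
The maximum over both is 12; one such subsequence is 13, 53, 9, 47, 45, 50, 42, 51, 19, 34, 22, 23.

12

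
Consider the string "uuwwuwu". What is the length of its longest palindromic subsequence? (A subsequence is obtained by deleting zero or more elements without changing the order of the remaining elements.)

6

One longest palindromic subsequence is uuwwuu (positions 1,2,3,4,5,7); it reads the same forward and backward, and the interval DP gives dp[1][7] = 6.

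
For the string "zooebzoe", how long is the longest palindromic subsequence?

4

Using dp[i][j] = 2 + dp[i+1][j−1] if the ends match, else max(dp[i+1][j], dp[i][j−1]):
dp[1][8] = 4. A witness is zooz at positions 1,2,3,6.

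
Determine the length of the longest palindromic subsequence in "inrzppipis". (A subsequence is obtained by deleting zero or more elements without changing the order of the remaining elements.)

One longest palindromic subsequence is ipipi (positions 1,5,7,8,9); it reads the same forward and backward, and the interval DP gives dp[1][10] = 5.

5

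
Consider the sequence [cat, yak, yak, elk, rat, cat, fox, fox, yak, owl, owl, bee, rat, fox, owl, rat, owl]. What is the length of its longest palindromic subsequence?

6

One longest palindromic subsequence is rat fox owl owl fox rat (positions 5,8,10,11,14,16); it reads the same forward and backward, and the interval DP gives dp[1][17] = 6.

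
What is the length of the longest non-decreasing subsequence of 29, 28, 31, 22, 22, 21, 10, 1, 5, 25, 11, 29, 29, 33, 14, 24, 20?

Let dp[i] be the longest non-decreasing subsequence ending at position i. Then dp = [1, 1, 2, 1, 2, 1, 1, 1, 2, 3, 3, 4, 5, 6, 4, 5, 5].
The maximum is 6; one witness is 22, 22, 25, 29, 29, 33 at positions 4,5,10,12,13,14.

6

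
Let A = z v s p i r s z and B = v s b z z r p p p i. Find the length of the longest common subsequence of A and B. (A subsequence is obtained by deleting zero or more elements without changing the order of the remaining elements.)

4

Backtracking the LCS table gives one alignment: v (A2,B1) → s (A3,B2) → p (A4,B9) → i (A5,B10).
So the longest common subsequence has length 4.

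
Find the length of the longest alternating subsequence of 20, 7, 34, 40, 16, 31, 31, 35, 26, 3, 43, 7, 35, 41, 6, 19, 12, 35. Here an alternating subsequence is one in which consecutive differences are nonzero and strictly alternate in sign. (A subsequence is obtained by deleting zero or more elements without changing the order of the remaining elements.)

13

Track the best alternating length ending on an up-step vs a down-step at each position: up/down = 1/1, 1/2, 3/1, 3/1, 3/4, 5/4, 5/4, 5/4, 5/6, 1/6, 7/1, 7/8, 9/8, 9/8, 7/10, 11/10, 11/12, 13/10.
The maximum over both is 13; one such subsequence is 20, 7, 34, 16, 31, 26, 43, 7, 35, 6, 19, 12, 35.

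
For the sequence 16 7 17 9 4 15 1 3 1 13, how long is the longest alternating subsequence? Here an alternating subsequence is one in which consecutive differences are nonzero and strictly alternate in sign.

A longest alternating subsequence is 16, 7, 17, 9, 15, 1, 3, 1, 13 (positions 1,2,3,4,6,7,8,9,10); its 8 consecutive differences strictly alternate in sign, and length 9 is optimal.

9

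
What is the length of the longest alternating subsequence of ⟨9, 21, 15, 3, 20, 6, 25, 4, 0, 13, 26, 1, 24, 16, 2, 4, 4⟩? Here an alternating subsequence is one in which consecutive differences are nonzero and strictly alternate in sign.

A longest alternating subsequence is 9, 21, 15, 20, 6, 25, 4, 13, 1, 24, 2, 4 (positions 1,2,3,5,6,7,8,10,12,13,15,16); its 11 consecutive differences strictly alternate in sign, and length 12 is optimal.

12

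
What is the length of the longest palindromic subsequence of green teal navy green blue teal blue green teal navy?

Using dp[i][j] = 2 + dp[i+1][j−1] if the ends match, else max(dp[i+1][j], dp[i][j−1]):
dp[1][10] = 7. A witness is navy green blue teal blue green navy at positions 3,4,5,6,7,8,10.

7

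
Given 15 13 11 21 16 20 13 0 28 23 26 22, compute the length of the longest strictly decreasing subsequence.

Scanning left to right, the best length ending at each element is: 15→1, 13→2, 11→3, 21→1, 16→2, 20→2, 13→3, 0→4, 28→1, 23→2, 26→2, 22→3.
So the longest decreasing subsequence has length 4, e.g. 15, 13, 11, 0.

4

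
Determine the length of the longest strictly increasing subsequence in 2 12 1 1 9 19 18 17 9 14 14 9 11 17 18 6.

5

Scanning left to right, the best length ending at each element is: 2→1, 12→2, 1→1, 1→1, 9→2, 19→3, 18→3, 17→3, 9→2, 14→3, 14→3, 9→2, 11→3, 17→4, 18→5, 6→2.
So the longest increasing subsequence has length 5, e.g. 2, 12, 14, 17, 18.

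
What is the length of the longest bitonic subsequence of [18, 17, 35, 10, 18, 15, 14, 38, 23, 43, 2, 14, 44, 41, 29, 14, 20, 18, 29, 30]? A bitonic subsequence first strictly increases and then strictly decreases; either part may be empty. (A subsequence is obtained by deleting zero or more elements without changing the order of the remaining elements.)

9

One longest bitonic subsequence is 18, 35, 38, 43, 44, 41, 29, 20, 18 (positions 1,3,8,10,13,14,15,17,18): it rises to 44 then falls. Length 9 is optimal.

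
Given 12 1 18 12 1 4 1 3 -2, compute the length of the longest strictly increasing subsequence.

2

Scanning left to right, the best length ending at each element is: 12→1, 1→1, 18→2, 12→2, 1→1, 4→2, 1→1, 3→2, -2→1.
So the longest increasing subsequence has length 2, e.g. 12, 18.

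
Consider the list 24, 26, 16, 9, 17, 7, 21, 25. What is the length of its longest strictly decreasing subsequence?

4

Scanning left to right, the best length ending at each element is: 24→1, 26→1, 16→2, 9→3, 17→2, 7→4, 21→2, 25→2.
So the longest decreasing subsequence has length 4, e.g. 24, 16, 9, 7.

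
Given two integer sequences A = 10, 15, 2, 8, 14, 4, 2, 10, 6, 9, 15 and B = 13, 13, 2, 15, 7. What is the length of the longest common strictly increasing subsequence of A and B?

For each value that appears in both, track the longest common increasing run ending there.
The best achievable length is 2; one witness is 2, 15 (A-positions 3,11, B-positions 3,4).

2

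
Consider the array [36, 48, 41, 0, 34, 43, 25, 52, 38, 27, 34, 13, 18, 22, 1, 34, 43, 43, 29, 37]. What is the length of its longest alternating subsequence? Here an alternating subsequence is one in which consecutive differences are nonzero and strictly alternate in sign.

14

A longest alternating subsequence is 36, 48, 0, 34, 25, 52, 27, 34, 13, 18, 1, 34, 29, 37 (positions 1,2,4,5,7,8,10,11,12,13,15,16,19,20); its 13 consecutive differences strictly alternate in sign, and length 14 is optimal.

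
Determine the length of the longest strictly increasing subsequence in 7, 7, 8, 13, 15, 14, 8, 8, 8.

4

Let dp[i] be the longest increasing subsequence ending at position i. Then dp = [1, 1, 2, 3, 4, 4, 2, 2, 2].
The maximum is 4; one witness is 7, 8, 13, 15 at positions 1,3,4,5.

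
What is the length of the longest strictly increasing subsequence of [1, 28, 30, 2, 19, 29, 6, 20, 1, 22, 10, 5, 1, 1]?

5

Scanning left to right, the best length ending at each element is: 1→1, 28→2, 30→3, 2→2, 19→3, 29→4, 6→3, 20→4, 1→1, 22→5, 10→4, 5→3, 1→1, 1→1.
So the longest increasing subsequence has length 5, e.g. 1, 2, 19, 20, 22.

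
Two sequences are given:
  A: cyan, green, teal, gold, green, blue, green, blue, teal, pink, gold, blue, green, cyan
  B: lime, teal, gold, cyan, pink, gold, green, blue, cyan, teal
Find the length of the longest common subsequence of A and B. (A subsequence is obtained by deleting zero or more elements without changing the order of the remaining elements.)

Backtracking the LCS table gives one alignment: teal (A3,B2) → gold (A4,B3) → pink (A10,B5) → gold (A11,B6) → blue (A12,B8) → cyan (A14,B9).
So the longest common subsequence has length 6.

6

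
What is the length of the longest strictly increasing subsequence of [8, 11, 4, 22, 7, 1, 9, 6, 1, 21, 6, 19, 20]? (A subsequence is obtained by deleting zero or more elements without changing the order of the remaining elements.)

5

One longest increasing subsequence is 4, 7, 9, 19, 20 (positions 3,5,7,12,13), of length 5; no longer one exists.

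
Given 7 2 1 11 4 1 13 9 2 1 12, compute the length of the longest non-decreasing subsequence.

One longest non-decreasing subsequence is 2, 4, 9, 12 (positions 2,5,8,11), of length 4; no longer one exists.

4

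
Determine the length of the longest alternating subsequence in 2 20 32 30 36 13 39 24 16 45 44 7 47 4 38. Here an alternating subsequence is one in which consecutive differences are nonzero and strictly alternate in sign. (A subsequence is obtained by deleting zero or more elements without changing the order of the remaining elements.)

12

Track the best alternating length ending on an up-step vs a down-step at each position: up/down = 1/1, 2/1, 2/1, 2/3, 4/1, 2/5, 6/1, 6/7, 6/7, 8/1, 8/9, 2/9, 10/1, 2/11, 12/11.
The maximum over both is 12; one such subsequence is 2, 32, 30, 36, 13, 39, 24, 45, 44, 47, 4, 38.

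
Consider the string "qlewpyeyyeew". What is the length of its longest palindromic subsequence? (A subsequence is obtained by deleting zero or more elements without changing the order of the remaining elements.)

One longest palindromic subsequence is weyyew (positions 4,7,8,9,11,12); it reads the same forward and backward, and the interval DP gives dp[1][12] = 6.

6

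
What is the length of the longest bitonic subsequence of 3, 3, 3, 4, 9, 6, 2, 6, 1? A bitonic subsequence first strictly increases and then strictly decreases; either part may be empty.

6

One longest bitonic subsequence is 3, 4, 9, 6, 2, 1 (positions 1,4,5,6,7,9): it rises to 9 then falls. Length 6 is optimal.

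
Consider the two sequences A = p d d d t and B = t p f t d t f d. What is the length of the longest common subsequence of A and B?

3

Backtracking the LCS table gives one alignment: p (A1,B2) → d (A2,B5) → d (A4,B8).
So the longest common subsequence has length 3.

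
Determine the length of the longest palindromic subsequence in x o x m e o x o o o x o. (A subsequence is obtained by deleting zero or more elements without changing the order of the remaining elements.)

One longest palindromic subsequence is oxooooxo (positions 2,3,6,8,9,10,11,12); it reads the same forward and backward, and the interval DP gives dp[1][12] = 8.

8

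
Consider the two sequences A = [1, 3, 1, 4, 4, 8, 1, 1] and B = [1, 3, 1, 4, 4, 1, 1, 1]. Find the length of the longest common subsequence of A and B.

Backtracking the LCS table gives one alignment: 1 (A1,B1) → 3 (A2,B2) → 1 (A3,B3) → 4 (A4,B4) → 4 (A5,B5) → 1 (A7,B7) → 1 (A8,B8).
So the longest common subsequence has length 7.

7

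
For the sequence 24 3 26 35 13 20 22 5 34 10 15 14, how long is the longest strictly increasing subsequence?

5

Let dp[i] be the longest increasing subsequence ending at position i. Then dp = [1, 1, 2, 3, 2, 3, 4, 2, 5, 3, 4, 4].
The maximum is 5; one witness is 3, 13, 20, 22, 34 at positions 2,5,6,7,9.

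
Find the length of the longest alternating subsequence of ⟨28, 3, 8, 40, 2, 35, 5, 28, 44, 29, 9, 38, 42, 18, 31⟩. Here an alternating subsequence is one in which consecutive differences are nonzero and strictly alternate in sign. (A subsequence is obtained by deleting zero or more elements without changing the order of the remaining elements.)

Track the best alternating length ending on an up-step vs a down-step at each position: up/down = 1/1, 1/2, 3/2, 3/1, 1/4, 5/4, 5/6, 7/6, 7/1, 7/8, 7/8, 9/8, 9/8, 9/10, 11/10.
The maximum over both is 11; one such subsequence is 28, 3, 8, 2, 35, 5, 44, 29, 38, 18, 31.

11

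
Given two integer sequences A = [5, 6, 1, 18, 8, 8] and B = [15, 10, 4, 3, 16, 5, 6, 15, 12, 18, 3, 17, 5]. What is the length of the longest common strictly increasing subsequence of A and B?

3

For each value that appears in both, track the longest common increasing run ending there.
The best achievable length is 3; one witness is 5, 6, 18 (A-positions 1,2,4, B-positions 6,7,10).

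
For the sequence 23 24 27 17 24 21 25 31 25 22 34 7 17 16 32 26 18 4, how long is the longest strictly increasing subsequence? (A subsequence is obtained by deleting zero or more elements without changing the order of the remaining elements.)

One longest increasing subsequence is 23, 24, 27, 31, 34 (positions 1,2,3,8,11), of length 5; no longer one exists.

5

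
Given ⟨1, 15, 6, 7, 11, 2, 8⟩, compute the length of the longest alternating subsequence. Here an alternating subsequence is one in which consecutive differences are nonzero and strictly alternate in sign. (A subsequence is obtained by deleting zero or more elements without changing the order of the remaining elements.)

A longest alternating subsequence is 1, 15, 6, 7, 2, 8 (positions 1,2,3,4,6,7); its 5 consecutive differences strictly alternate in sign, and length 6 is optimal.

6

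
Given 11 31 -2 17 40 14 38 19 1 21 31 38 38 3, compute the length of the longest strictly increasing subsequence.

One longest increasing subsequence is 11, 17, 19, 21, 31, 38 (positions 1,4,8,10,11,12), of length 6; no longer one exists.

6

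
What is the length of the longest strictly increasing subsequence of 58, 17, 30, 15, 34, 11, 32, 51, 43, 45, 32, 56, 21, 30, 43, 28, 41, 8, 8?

6

Let dp[i] be the longest increasing subsequence ending at position i. Then dp = [1, 1, 2, 1, 3, 1, 3, 4, 4, 5, 3, 6, 2, 3, 4, 3, 4, 1, 1].
The maximum is 6; one witness is 17, 30, 34, 43, 45, 56 at positions 2,3,5,9,10,12.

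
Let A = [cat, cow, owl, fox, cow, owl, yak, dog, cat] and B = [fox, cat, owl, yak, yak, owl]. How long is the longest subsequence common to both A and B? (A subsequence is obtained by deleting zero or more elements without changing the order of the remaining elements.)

3

A longest common subsequence is cat, owl, owl (length 3); the LCS DP confirms no longer common subsequence exists.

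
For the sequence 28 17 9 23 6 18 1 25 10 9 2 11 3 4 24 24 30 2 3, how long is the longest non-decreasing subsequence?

7

One longest non-decreasing subsequence is 1, 2, 3, 4, 24, 24, 30 (positions 7,11,13,14,15,16,17), of length 7; no longer one exists.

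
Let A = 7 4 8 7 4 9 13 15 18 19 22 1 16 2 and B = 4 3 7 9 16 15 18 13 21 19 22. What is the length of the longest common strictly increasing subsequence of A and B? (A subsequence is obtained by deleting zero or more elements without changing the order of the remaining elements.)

7

A longest common strictly increasing subsequence is 4, 7, 9, 15, 18, 19, 22 (length 7); it appears in order in both A and B, and no longer such subsequence exists.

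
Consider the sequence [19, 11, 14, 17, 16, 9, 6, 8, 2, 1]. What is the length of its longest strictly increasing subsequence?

3

One longest increasing subsequence is 11, 14, 17 (positions 2,3,4), of length 3; no longer one exists.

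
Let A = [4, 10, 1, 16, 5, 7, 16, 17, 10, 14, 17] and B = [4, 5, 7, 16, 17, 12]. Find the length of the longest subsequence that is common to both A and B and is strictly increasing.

A longest common strictly increasing subsequence is 4, 5, 7, 16, 17 (length 5); it appears in order in both A and B, and no longer such subsequence exists.

5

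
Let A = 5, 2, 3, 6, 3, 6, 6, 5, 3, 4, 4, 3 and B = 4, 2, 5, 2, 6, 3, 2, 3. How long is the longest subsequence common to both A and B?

5

A longest common subsequence is 5, 2, 6, 3, 3 (length 5); the LCS DP confirms no longer common subsequence exists.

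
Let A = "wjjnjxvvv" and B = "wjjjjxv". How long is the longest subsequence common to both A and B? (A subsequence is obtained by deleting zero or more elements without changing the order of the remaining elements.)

6

Backtracking the LCS table gives one alignment: w (A1,B1) → j (A2,B3) → j (A3,B4) → j (A5,B5) → x (A6,B6) → v (A9,B7).
So the longest common subsequence has length 6.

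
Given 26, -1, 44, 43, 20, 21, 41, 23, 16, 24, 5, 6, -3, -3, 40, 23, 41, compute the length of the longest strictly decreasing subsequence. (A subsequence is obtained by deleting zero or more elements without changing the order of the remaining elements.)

One longest decreasing subsequence is 44, 43, 41, 23, 16, 5, -3 (positions 3,4,7,8,9,11,13), of length 7; no longer one exists.

7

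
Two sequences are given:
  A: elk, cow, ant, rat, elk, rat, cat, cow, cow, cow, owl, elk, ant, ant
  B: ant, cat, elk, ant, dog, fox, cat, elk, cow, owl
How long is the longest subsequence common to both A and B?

5

Backtracking the LCS table gives one alignment: elk (A1,B3) → ant (A3,B4) → elk (A5,B8) → cow (A10,B9) → owl (A11,B10).
So the longest common subsequence has length 5.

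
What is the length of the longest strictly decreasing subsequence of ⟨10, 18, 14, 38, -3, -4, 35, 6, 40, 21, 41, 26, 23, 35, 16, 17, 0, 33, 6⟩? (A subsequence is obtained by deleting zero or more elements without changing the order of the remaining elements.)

6

Let dp[i] be the longest decreasing subsequence ending at position i. Then dp = [1, 1, 2, 1, 3, 4, 2, 3, 1, 3, 1, 3, 4, 2, 5, 5, 6, 3, 6].
The maximum is 6; one witness is 38, 35, 26, 23, 16, 0 at positions 4,7,12,13,15,17.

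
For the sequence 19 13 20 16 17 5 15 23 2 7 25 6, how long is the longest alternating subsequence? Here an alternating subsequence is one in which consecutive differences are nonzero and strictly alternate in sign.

10

A longest alternating subsequence is 19, 13, 20, 16, 17, 5, 15, 2, 7, 6 (positions 1,2,3,4,5,6,7,9,10,12); its 9 consecutive differences strictly alternate in sign, and length 10 is optimal.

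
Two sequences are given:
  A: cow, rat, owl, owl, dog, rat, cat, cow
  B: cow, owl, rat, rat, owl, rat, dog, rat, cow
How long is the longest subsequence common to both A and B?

A longest common subsequence is cow, rat, owl, dog, rat, cow (length 6); the LCS DP confirms no longer common subsequence exists.

6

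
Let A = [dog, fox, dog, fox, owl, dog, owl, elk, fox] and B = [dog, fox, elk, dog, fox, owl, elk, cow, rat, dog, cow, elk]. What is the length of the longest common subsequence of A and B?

Backtracking the LCS table gives one alignment: dog (A1,B1) → fox (A2,B2) → dog (A3,B4) → fox (A4,B5) → owl (A5,B6) → dog (A6,B10) → elk (A8,B12).
So the longest common subsequence has length 7.

7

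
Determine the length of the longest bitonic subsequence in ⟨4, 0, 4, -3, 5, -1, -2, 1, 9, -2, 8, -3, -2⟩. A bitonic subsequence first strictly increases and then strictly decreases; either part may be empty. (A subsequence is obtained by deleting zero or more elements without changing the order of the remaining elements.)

Let inc[i] be the LIS ending at i and dec[i] the longest strictly decreasing subsequence starting at i. inc = [1, 1, 2, 1, 3, 2, 2, 3, 4, 2, 4, 1, 2], dec = [5, 4, 4, 1, 4, 3, 2, 3, 3, 2, 2, 1, 1].
max_i inc[i]+dec[i]−1 = 6, with one witness 0, 4, 5, 1, -2, -3.

6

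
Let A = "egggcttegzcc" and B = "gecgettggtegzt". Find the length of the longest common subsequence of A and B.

8

Backtracking the LCS table gives one alignment: e (A1,B2) → g (A2,B4) → g (A3,B8) → g (A4,B9) → t (A7,B10) → e (A8,B11) → g (A9,B12) → z (A10,B13).
So the longest common subsequence has length 8.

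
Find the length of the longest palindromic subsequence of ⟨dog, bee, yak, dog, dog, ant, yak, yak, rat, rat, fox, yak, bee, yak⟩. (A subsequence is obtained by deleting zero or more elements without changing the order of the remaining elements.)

One longest palindromic subsequence is yak yak rat rat yak yak (positions 3,8,9,10,12,14); it reads the same forward and backward, and the interval DP gives dp[1][14] = 6.

6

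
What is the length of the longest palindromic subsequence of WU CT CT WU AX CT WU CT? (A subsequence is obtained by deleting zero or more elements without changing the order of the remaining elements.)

Using dp[i][j] = 2 + dp[i+1][j−1] if the ends match, else max(dp[i+1][j], dp[i][j−1]):
dp[1][8] = 5. A witness is CT WU CT WU CT at positions 2,4,6,7,8.

5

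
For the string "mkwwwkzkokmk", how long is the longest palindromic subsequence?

7

Using dp[i][j] = 2 + dp[i+1][j−1] if the ends match, else max(dp[i+1][j], dp[i][j−1]):
dp[1][12] = 7. A witness is mkkzkkm at positions 1,2,6,7,8,10,11.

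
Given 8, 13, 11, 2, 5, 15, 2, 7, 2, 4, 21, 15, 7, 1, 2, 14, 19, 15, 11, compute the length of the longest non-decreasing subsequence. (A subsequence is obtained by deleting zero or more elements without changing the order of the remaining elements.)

One longest non-decreasing subsequence is 2, 2, 2, 4, 7, 14, 19 (positions 4,7,9,10,13,16,17), of length 7; no longer one exists.

7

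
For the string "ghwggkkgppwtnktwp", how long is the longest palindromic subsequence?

7

One longest palindromic subsequence is pwtktwp (positions 9,11,12,14,15,16,17); it reads the same forward and backward, and the interval DP gives dp[1][17] = 7.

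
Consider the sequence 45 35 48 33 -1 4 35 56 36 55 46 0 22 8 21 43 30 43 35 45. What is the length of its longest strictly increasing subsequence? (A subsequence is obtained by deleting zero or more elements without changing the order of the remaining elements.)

One longest increasing subsequence is -1, 4, 8, 21, 30, 43, 45 (positions 5,6,14,15,17,18,20), of length 7; no longer one exists.

7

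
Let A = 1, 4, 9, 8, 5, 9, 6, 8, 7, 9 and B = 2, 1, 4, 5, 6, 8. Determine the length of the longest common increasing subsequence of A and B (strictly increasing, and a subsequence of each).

5

A longest common strictly increasing subsequence is 1, 4, 5, 6, 8 (length 5); it appears in order in both A and B, and no longer such subsequence exists.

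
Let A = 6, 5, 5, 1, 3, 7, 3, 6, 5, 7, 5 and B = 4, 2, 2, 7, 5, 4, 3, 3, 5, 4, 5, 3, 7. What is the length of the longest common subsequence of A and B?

5

A longest common subsequence is 5, 3, 3, 5, 7 (length 5); the LCS DP confirms no longer common subsequence exists.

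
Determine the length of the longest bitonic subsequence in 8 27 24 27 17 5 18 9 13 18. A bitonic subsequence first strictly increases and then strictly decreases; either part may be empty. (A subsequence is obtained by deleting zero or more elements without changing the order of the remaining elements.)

Let inc[i] be the LIS ending at i and dec[i] the longest strictly decreasing subsequence starting at i. inc = [1, 2, 2, 3, 2, 1, 3, 2, 3, 4], dec = [2, 4, 3, 3, 2, 1, 2, 1, 1, 1].
max_i inc[i]+dec[i]−1 = 5, with one witness 8, 27, 24, 18, 13.

5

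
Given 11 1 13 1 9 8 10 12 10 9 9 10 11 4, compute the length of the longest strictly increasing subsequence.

Scanning left to right, the best length ending at each element is: 11→1, 1→1, 13→2, 1→1, 9→2, 8→2, 10→3, 12→4, 10→3, 9→3, 9→3, 10→4, 11→5, 4→2.
So the longest increasing subsequence has length 5, e.g. 1, 8, 9, 10, 11.

5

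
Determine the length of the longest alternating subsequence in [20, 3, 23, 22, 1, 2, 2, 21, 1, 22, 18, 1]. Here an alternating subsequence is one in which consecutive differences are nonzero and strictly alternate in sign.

Track the best alternating length ending on an up-step vs a down-step at each position: up/down = 1/1, 1/2, 3/1, 3/4, 1/4, 5/4, 5/4, 5/4, 1/6, 7/4, 7/8, 1/8.
The maximum over both is 8; one such subsequence is 20, 3, 23, 1, 2, 1, 22, 18.

8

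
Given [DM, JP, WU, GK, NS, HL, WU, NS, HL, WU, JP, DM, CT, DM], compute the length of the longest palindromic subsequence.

9

One longest palindromic subsequence is DM JP WU HL NS HL WU JP DM (positions 1,2,3,6,8,9,10,11,14); it reads the same forward and backward, and the interval DP gives dp[1][14] = 9.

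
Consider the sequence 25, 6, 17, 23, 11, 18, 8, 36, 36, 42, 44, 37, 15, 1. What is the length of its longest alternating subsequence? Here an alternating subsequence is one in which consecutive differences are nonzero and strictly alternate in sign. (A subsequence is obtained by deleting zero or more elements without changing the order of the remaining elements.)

8

A longest alternating subsequence is 25, 6, 17, 11, 18, 8, 42, 37 (positions 1,2,3,5,6,7,10,12); its 7 consecutive differences strictly alternate in sign, and length 8 is optimal.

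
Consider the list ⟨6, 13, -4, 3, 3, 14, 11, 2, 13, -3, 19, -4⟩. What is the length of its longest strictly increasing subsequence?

5

One longest increasing subsequence is -4, 3, 11, 13, 19 (positions 3,4,7,9,11), of length 5; no longer one exists.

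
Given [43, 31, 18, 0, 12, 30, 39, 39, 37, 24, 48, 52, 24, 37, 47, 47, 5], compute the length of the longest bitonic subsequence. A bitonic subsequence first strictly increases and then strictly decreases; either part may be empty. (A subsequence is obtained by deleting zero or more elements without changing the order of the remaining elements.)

One longest bitonic subsequence is 0, 12, 30, 39, 48, 52, 47, 5 (positions 4,5,6,7,11,12,16,17): it rises to 52 then falls. Length 8 is optimal.

8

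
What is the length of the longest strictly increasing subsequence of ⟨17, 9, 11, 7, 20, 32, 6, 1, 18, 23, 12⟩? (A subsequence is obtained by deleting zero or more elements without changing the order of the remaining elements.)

4

Let dp[i] be the longest increasing subsequence ending at position i. Then dp = [1, 1, 2, 1, 3, 4, 1, 1, 3, 4, 3].
The maximum is 4; one witness is 9, 11, 20, 32 at positions 2,3,5,6.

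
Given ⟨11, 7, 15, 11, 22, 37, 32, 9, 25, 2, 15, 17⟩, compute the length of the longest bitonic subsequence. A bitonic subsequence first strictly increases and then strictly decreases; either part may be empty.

Let inc[i] be the LIS ending at i and dec[i] the longest strictly decreasing subsequence starting at i. inc = [1, 1, 2, 2, 3, 4, 4, 2, 4, 1, 3, 4], dec = [3, 2, 4, 3, 3, 4, 3, 2, 2, 1, 1, 1].
max_i inc[i]+dec[i]−1 = 7, with one witness 11, 15, 22, 37, 32, 25, 17.

7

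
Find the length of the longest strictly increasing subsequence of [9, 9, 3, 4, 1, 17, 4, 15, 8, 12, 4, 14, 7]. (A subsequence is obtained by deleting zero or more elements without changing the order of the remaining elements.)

Let dp[i] be the longest increasing subsequence ending at position i. Then dp = [1, 1, 1, 2, 1, 3, 2, 3, 3, 4, 2, 5, 3].
The maximum is 5; one witness is 3, 4, 8, 12, 14 at positions 3,4,9,10,12.

5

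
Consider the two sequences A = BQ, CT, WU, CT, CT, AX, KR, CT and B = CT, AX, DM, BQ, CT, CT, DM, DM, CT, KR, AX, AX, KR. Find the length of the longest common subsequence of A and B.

6

Backtracking the LCS table gives one alignment: BQ (A1,B4) → CT (A2,B5) → CT (A4,B6) → CT (A5,B9) → AX (A6,B12) → KR (A7,B13).
So the longest common subsequence has length 6.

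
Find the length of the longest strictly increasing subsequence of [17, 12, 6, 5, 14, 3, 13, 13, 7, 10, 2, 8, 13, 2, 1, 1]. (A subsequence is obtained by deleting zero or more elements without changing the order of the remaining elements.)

Scanning left to right, the best length ending at each element is: 17→1, 12→1, 6→1, 5→1, 14→2, 3→1, 13→2, 13→2, 7→2, 10→3, 2→1, 8→3, 13→4, 2→1, 1→1, 1→1.
So the longest increasing subsequence has length 4, e.g. 6, 7, 10, 13.

4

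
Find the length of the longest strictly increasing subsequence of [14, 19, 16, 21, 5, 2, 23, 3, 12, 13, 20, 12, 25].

6

One longest increasing subsequence is 2, 3, 12, 13, 20, 25 (positions 6,8,9,10,11,13), of length 6; no longer one exists.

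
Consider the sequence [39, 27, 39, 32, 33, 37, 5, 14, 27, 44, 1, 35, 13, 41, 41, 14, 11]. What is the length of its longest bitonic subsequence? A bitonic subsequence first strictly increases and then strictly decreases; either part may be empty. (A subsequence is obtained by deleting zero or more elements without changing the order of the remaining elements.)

One longest bitonic subsequence is 27, 32, 33, 37, 44, 41, 14, 11 (positions 2,4,5,6,10,15,16,17): it rises to 44 then falls. Length 8 is optimal.

8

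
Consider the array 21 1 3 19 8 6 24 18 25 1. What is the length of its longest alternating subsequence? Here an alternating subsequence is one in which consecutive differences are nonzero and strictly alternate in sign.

8

Track the best alternating length ending on an up-step vs a down-step at each position: up/down = 1/1, 1/2, 3/2, 3/2, 3/4, 3/4, 5/1, 5/6, 7/1, 1/8.
The maximum over both is 8; one such subsequence is 21, 1, 19, 8, 24, 18, 25, 1.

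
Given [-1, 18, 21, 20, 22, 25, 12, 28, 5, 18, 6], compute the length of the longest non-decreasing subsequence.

6

Let dp[i] be the longest non-decreasing subsequence ending at position i. Then dp = [1, 2, 3, 3, 4, 5, 2, 6, 2, 3, 3].
The maximum is 6; one witness is -1, 18, 21, 22, 25, 28 at positions 1,2,3,5,6,8.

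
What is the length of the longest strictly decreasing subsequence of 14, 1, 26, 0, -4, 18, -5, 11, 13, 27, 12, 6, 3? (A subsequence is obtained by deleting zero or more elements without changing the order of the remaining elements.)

Scanning left to right, the best length ending at each element is: 14→1, 1→2, 26→1, 0→3, -4→4, 18→2, -5→5, 11→3, 13→3, 27→1, 12→4, 6→5, 3→6.
So the longest decreasing subsequence has length 6, e.g. 26, 18, 13, 12, 6, 3.

6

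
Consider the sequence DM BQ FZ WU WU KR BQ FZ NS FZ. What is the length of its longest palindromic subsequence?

Using dp[i][j] = 2 + dp[i+1][j−1] if the ends match, else max(dp[i+1][j], dp[i][j−1]):
dp[1][10] = 4. A witness is FZ WU WU FZ at positions 3,4,5,10.

4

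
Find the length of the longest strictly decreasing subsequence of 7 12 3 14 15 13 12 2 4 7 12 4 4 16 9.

5

Scanning left to right, the best length ending at each element is: 7→1, 12→1, 3→2, 14→1, 15→1, 13→2, 12→3, 2→4, 4→4, 7→4, 12→3, 4→5, 4→5, 16→1, 9→4.
So the longest decreasing subsequence has length 5, e.g. 14, 13, 12, 7, 4.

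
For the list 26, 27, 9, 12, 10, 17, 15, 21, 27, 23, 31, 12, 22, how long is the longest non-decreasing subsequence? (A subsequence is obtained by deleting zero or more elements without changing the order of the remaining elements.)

6

One longest non-decreasing subsequence is 9, 12, 17, 21, 27, 31 (positions 3,4,6,8,9,11), of length 6; no longer one exists.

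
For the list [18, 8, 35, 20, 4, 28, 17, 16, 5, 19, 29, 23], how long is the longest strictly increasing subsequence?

Scanning left to right, the best length ending at each element is: 18→1, 8→1, 35→2, 20→2, 4→1, 28→3, 17→2, 16→2, 5→2, 19→3, 29→4, 23→4.
So the longest increasing subsequence has length 4, e.g. 18, 20, 28, 29.

4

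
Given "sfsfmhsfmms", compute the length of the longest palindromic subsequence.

7

Using dp[i][j] = 2 + dp[i+1][j−1] if the ends match, else max(dp[i+1][j], dp[i][j−1]):
dp[1][11] = 7. A witness is sfshsfs at positions 1,2,3,6,7,8,11.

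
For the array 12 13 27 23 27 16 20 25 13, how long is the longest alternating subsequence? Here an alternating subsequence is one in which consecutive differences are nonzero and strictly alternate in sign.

A longest alternating subsequence is 12, 27, 23, 27, 16, 20, 13 (positions 1,3,4,5,6,7,9); its 6 consecutive differences strictly alternate in sign, and length 7 is optimal.

7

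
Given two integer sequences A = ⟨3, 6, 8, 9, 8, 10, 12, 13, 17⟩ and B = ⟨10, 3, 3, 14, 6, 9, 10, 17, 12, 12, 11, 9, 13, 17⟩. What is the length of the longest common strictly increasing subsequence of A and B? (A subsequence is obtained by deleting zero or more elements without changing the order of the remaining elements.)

7

For each value that appears in both, track the longest common increasing run ending there.
The best achievable length is 7; one witness is 3, 6, 9, 10, 12, 13, 17 (A-positions 1,2,4,6,7,8,9, B-positions 2,5,6,7,9,13,14).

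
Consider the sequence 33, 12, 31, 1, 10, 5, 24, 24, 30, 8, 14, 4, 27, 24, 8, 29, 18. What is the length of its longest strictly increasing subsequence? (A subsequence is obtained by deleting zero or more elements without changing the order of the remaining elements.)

6

Scanning left to right, the best length ending at each element is: 33→1, 12→1, 31→2, 1→1, 10→2, 5→2, 24→3, 24→3, 30→4, 8→3, 14→4, 4→2, 27→5, 24→5, 8→3, 29→6, 18→5.
So the longest increasing subsequence has length 6, e.g. 1, 5, 8, 14, 27, 29.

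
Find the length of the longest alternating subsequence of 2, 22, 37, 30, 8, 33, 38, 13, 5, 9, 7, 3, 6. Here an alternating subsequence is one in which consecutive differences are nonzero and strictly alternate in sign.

Track the best alternating length ending on an up-step vs a down-step at each position: up/down = 1/1, 2/1, 2/1, 2/3, 2/3, 4/3, 4/1, 4/5, 2/5, 6/5, 6/7, 2/7, 8/7.
The maximum over both is 8; one such subsequence is 2, 37, 30, 33, 5, 9, 3, 6.

8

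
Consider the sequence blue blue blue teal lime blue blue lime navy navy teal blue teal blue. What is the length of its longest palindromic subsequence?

One longest palindromic subsequence is blue blue teal lime blue blue lime teal blue blue (positions 1,3,4,5,6,7,8,11,12,14); it reads the same forward and backward, and the interval DP gives dp[1][14] = 10.

10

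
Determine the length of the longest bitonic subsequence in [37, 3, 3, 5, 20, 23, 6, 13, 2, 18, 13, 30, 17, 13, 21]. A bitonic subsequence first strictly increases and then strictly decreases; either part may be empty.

Let inc[i] be the LIS ending at i and dec[i] the longest strictly decreasing subsequence starting at i. inc = [1, 1, 1, 2, 3, 4, 3, 4, 1, 5, 4, 6, 5, 4, 6], dec = [5, 2, 2, 2, 4, 4, 2, 2, 1, 3, 1, 3, 2, 1, 1].
max_i inc[i]+dec[i]−1 = 8, with one witness 3, 5, 6, 13, 18, 30, 17, 13.

8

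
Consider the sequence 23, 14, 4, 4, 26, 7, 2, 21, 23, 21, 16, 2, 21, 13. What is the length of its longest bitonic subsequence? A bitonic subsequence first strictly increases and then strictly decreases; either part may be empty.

7

Let inc[i] be the LIS ending at i and dec[i] the longest strictly decreasing subsequence starting at i. inc = [1, 1, 1, 1, 2, 2, 1, 3, 4, 3, 3, 1, 4, 3], dec = [4, 3, 2, 2, 5, 2, 1, 3, 4, 3, 2, 1, 2, 1].
max_i inc[i]+dec[i]−1 = 7, with one witness 4, 7, 21, 23, 21, 16, 13.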